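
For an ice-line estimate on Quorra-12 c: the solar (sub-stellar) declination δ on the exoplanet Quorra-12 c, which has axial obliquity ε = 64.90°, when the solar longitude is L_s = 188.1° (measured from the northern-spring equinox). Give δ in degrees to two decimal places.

δ = -7.33°

sin δ = sin ε · sin L_s = sin 64.90° × sin 188.1° = -0.127596.
δ = arcsin(-0.127596) = -7.33°.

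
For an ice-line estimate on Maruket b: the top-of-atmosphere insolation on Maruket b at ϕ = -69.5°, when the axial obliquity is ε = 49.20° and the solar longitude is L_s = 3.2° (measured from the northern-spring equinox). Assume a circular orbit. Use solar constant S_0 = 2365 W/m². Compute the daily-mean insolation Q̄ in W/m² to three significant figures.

Solar declination: sin δ = sin ε · sin L_s = sin 49.20° × sin 3.2° = 0.04226, so δ = +2.422°.
cos h₀ = −tan(-69.5°) tan(+2.422°) = 0.1131, h₀ = 1.4574 rad.
Bracket: h₀ sin ϕ sin δ + cos ϕ cos δ sin h₀ = 1.4574×-0.93667×0.04226 + 0.35021×0.99911×0.99358 = -0.057689 + 0.347652 = 0.289963.
Q̄ = (S_0/π) × [bracket] = (2365/π) × 0.289963 = 218.3 W/m².

Q̄ ≈ 218 W/m²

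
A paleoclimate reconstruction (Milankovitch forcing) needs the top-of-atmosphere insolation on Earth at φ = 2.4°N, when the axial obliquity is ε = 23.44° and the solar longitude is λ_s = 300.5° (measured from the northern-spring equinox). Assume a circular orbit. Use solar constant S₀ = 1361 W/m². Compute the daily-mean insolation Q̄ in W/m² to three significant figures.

Solar declination: sin δ = sin ε · sin λ_s = sin 23.44° × sin 300.5° = -0.34275, so δ = -20.044°.
cos H₀ = −tan(+2.4°) tan(-20.044°) = 0.0153, H₀ = 1.5555 rad.
Bracket: H₀ sin φ sin δ + cos φ cos δ sin H₀ = 1.5555×0.04188×-0.34275 + 0.99912×0.93943×0.99988 = -0.022328 + 0.938491 = 0.916163.
Q̄ = (S₀/π) × [bracket] = (1361/π) × 0.916163 = 396.9 W/m².

Q̄ ≈ 397 W/m²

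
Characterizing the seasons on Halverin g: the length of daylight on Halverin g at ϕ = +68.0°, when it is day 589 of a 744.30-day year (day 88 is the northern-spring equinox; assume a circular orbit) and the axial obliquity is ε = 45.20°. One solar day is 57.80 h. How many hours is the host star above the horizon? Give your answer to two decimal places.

0.00 h

Solar longitude: L_s = 360° × (589 − 88)/744.30 = 242.322°.
sin δ = sin 45.20° × sin 242.322° = -0.62837, so δ = -38.930°.
cos h₀ = −tan ϕ · tan δ = 1.9993 ≥ 1, so the host star never rises (polar night) and h₀ = 0.
Daylight = 2h₀/(2π) × 57.80 h = (0.0000/π) × 57.80 = 0.00 h.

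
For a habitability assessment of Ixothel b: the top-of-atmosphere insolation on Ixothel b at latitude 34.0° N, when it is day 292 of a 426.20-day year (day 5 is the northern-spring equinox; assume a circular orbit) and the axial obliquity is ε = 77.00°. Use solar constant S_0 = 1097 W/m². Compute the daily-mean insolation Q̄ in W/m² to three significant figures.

Solar longitude: L_s = 360° × (292 − 5)/426.20 = 242.421°.
sin δ = sin 77.00° × sin 242.421° = -0.86366, so δ = -59.730°.
cos h₀ = −tan(+34.0°) tan(-59.730°) = 1.1557 ≥ 1 ⇒ polar night, h₀ = 0 and Q̄ = 0.

Q̄ ≈ 0.00 W/m²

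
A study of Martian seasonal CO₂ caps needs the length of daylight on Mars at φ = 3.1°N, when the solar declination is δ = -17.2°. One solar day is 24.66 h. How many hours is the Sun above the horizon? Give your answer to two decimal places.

cos H₀ = −tan φ · tan δ = −tan(+3.1°) × tan(-17.200°) = 0.0168, so H₀ = 1.5540 rad = 89.04°.
Daylight = 2H₀/(2π) × 24.66 h = (1.5540/π) × 24.66 = 12.20 h.

12.20 h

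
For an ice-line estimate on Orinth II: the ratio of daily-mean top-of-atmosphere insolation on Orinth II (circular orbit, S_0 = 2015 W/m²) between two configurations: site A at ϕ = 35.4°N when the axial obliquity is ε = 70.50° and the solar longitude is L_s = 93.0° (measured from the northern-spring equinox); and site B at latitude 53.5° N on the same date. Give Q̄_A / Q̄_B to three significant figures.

— Configuration A (ϕ=+35.4°):
Solar declination: sin δ = sin ε · sin L_s = sin 70.50° × sin 93.0° = 0.94135, so δ = +70.279°.
cos h₀ = −tan(+35.4°) tan(+70.279°) = -1.9826 ≤ −1 ⇒ polar day, h₀ = π.
Bracket: h₀ sin ϕ sin δ + cos ϕ cos δ sin h₀ = 3.1416×0.57928×0.94135 + 0.81513×0.33743×0.00000 = 1.713131 + 0.000000 = 1.713131.
Q̄ = (S_0/π) × [bracket] = (2015/π) × 1.713131 = 1098.8 W/m².
— Configuration B (ϕ=+53.5°):
cos h₀ = −tan(+53.5°) tan(+70.279°) = -3.7701 ≤ −1 ⇒ polar day, h₀ = π.
Bracket: h₀ sin ϕ sin δ + cos ϕ cos δ sin h₀ = 3.1416×0.80386×0.94135 + 0.59482×0.33743×0.00000 = 2.377291 + 0.000000 = 2.377291.
Q̄ = (S_0/π) × [bracket] = (2015/π) × 2.377291 = 1524.8 W/m².
Ratio Q̄_A / Q̄_B = 1098.8 / 1524.8 = 0.7206.

Q̄_A / Q̄_B ≈ 0.721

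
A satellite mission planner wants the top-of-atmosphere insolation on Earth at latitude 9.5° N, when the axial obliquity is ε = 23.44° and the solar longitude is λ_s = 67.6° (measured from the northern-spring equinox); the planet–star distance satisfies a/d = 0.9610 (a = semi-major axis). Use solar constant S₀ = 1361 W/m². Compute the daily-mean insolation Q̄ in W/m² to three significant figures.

Solar declination: sin δ = sin ε · sin λ_s = sin 23.44° × sin 67.6° = 0.36777, so δ = +21.578°.
cos H₀ = −tan(+9.5°) tan(+21.578°) = -0.0662, H₀ = 1.6370 rad.
Bracket: H₀ sin φ sin δ + cos φ cos δ sin H₀ = 1.6370×0.16505×0.36777 + 0.98629×0.92992×0.99781 = 0.099367 + 0.915162 = 1.014529.
Inverse-square distance factor (a/d)² = 0.9610² = 0.923521.
Q̄ = (S₀/π) × 0.923521 × [bracket] = (1361/π) × 0.923521 × 1.014529 = 405.9 W/m².

Q̄ ≈ 406 W/m²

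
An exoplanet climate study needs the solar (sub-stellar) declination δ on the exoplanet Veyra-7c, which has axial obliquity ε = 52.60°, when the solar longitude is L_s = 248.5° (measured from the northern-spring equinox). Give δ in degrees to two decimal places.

δ = -47.66°

sin δ = sin ε · sin L_s = sin 52.60° × sin 248.5° = -0.739137.
δ = arcsin(-0.739137) = -47.66°.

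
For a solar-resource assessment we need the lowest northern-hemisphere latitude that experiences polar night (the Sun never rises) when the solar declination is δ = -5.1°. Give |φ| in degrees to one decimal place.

|φ| = 84.9°

Polar night requires cos H₀ = −tan φ tan δ ≥ 1, i.e. tan φ tan δ ≤ −1.
The boundary is |tan φ| · |tan δ| = 1, so |φ| = 90° − |δ| = 90° − 5.1° = 84.9° in the northern hemisphere.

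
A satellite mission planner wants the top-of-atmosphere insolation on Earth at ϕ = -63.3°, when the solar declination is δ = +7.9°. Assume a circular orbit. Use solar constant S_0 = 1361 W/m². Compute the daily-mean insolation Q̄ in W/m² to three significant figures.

cos h₀ = −tan(-63.3°) tan(+7.900°) = 0.2759, h₀ = 1.2913 rad.
Bracket: h₀ sin ϕ sin δ + cos ϕ cos δ sin h₀ = 1.2913×-0.89337×0.13744 + 0.44932×0.99051×0.96119 = -0.158552 + 0.427783 = 0.269231.
Q̄ = (S_0/π) × [bracket] = (1361/π) × 0.269231 = 116.6 W/m².

Q̄ ≈ 117 W/m²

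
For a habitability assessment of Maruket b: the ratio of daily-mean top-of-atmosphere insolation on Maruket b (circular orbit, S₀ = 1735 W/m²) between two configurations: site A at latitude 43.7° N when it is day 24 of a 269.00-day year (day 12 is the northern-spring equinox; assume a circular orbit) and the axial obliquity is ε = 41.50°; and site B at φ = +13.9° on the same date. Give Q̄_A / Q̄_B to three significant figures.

Q̄_A / Q̄_B ≈ 0.899

— Configuration A (φ=+43.7°):
Solar longitude: λ_s = 360° × (24 − 12)/269.00 = 16.059°.
sin δ = sin 41.50° × sin 16.059° = 0.18330, so δ = +10.562°.
cos H₀ = −tan(+43.7°) tan(+10.562°) = -0.1782, H₀ = 1.7499 rad.
Bracket: H₀ sin φ sin δ + cos φ cos δ sin H₀ = 1.7499×0.69088×0.18330 + 0.72297×0.98306×0.98400 = 0.221604 + 0.699351 = 0.920955.
Q̄ = (S₀/π) × [bracket] = (1735/π) × 0.920955 = 508.61 W/m².
— Configuration B (φ=+13.9°):
cos H₀ = −tan(+13.9°) tan(+10.562°) = -0.0461, H₀ = 1.6170 rad.
Bracket: H₀ sin φ sin δ + cos φ cos δ sin H₀ = 1.6170×0.24023×0.18330 + 0.97072×0.98306×0.99893 = 0.071203 + 0.953255 = 1.024458.
Q̄ = (S₀/π) × [bracket] = (1735/π) × 1.024458 = 565.78 W/m².
Ratio Q̄_A / Q̄_B = 508.61 / 565.78 = 0.8990.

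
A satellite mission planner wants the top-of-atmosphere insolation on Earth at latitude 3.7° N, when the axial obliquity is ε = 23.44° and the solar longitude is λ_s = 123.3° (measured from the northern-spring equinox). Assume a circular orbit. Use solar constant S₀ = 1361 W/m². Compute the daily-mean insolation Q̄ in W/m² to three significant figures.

Q̄ ≈ 422 W/m²

Solar declination: sin δ = sin ε · sin λ_s = sin 23.44° × sin 123.3° = 0.33247, so δ = +19.419°.
cos H₀ = −tan(+3.7°) tan(+19.419°) = -0.0228, H₀ = 1.5936 rad.
Bracket: H₀ sin φ sin δ + cos φ cos δ sin H₀ = 1.5936×0.06453×0.33247 + 0.99792×0.94311×0.99974 = 0.034190 + 0.940904 = 0.975094.
Q̄ = (S₀/π) × [bracket] = (1361/π) × 0.975094 = 422.4 W/m².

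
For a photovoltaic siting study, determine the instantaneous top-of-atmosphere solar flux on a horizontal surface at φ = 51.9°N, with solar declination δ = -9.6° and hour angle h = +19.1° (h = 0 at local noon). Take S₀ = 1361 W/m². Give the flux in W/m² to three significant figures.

604 W/m²

cos θ_z = sin φ sin δ + cos φ cos δ cos h = -0.131236 + 0.574902 = 0.443666.
Flux = S₀ · cos θ_z = 1361 × 0.443666 = 603.8 W/m².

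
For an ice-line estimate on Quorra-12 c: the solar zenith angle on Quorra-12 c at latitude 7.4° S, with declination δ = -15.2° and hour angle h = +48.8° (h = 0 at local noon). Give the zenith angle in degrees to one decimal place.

θ_z = 48.4°

cos θ_z = sin ϕ sin δ + cos ϕ cos δ cos h = 0.033769 + 0.630352 = 0.664121.
θ_z = arccos(0.664121) = 48.4°.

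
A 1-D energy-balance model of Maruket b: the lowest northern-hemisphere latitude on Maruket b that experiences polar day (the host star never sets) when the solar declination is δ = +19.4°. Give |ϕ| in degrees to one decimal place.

Polar day requires cos h₀ = −tan ϕ tan δ ≤ −1, i.e. tan ϕ tan δ ≥ 1.
The boundary is |tan ϕ| · |tan δ| = 1, so |ϕ| = 90° − |δ| = 90° − 19.4° = 70.6° in the northern hemisphere.

|ϕ| = 70.6°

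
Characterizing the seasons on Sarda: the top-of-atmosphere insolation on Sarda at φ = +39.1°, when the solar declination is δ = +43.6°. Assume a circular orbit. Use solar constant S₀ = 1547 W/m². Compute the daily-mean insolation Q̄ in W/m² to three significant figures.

cos H₀ = −tan(+39.1°) tan(+43.600°) = -0.7739, H₀ = 2.4558 rad.
Bracket: H₀ sin φ sin δ + cos φ cos δ sin H₀ = 2.4558×0.63068×0.68962 + 0.77605×0.72417×0.63330 = 1.068100 + 0.355910 = 1.424010.
Q̄ = (S₀/π) × [bracket] = (1547/π) × 1.424010 = 701.2 W/m².

Q̄ ≈ 701 W/m²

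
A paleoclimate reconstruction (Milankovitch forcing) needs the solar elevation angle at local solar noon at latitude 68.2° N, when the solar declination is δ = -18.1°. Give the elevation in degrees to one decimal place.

At local noon the hour angle is zero, so the zenith angle equals |ϕ − δ| = |+68.2° − (-18.100°)| = 86.300°.
Elevation = 90° − 86.300° = 3.7°.

3.7°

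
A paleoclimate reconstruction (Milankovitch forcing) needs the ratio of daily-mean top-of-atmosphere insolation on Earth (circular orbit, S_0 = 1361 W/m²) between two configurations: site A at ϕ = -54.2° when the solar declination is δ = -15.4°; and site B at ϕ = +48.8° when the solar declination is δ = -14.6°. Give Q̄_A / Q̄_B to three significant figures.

Q̄_A / Q̄_B ≈ 2.57

— Configuration A (ϕ=-54.2°):
cos h₀ = −tan(-54.2°) tan(-15.400°) = -0.3819, h₀ = 1.9627 rad.
Bracket: h₀ sin ϕ sin δ + cos ϕ cos δ sin h₀ = 1.9627×-0.81106×-0.26556 + 0.58496×0.96410×0.92420 = 0.422736 + 0.521212 = 0.943948.
Q̄ = (S_0/π) × [bracket] = (1361/π) × 0.943948 = 408.94 W/m².
— Configuration B (ϕ=+48.8°):
cos h₀ = −tan(+48.8°) tan(-14.600°) = 0.2975, h₀ = 1.2687 rad.
Bracket: h₀ sin ϕ sin δ + cos ϕ cos δ sin h₀ = 1.2687×0.75241×-0.25207 + 0.65869×0.96771×0.95471 = -0.240622 + 0.608552 = 0.367930.
Q̄ = (S_0/π) × [bracket] = (1361/π) × 0.367930 = 159.39 W/m².
Ratio Q̄_A / Q̄_B = 408.94 / 159.39 = 2.566.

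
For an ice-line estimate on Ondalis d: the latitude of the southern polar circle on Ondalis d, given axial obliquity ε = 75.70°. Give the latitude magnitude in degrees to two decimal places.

The polar circle is the lowest latitude that experiences at least one full rotation of continuous darkness at the northern-summer solstice; it lies at |ϕ| = 90° − ε = 90° − 75.70° = 14.30°.

14.30°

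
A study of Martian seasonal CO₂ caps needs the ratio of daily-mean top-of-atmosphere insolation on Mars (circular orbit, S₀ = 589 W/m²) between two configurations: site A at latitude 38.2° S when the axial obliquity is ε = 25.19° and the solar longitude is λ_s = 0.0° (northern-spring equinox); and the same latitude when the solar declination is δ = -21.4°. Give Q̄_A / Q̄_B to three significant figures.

Q̄_A / Q̄_B ≈ 0.701

— Configuration A (φ=-38.2°):
Solar declination: sin δ = sin ε · sin λ_s = sin 25.19° × sin 0.0° = 0.00000, so δ = +0.000°.
cos H₀ = −tan(-38.2°) tan(+0.000°) = 0.0000, H₀ = 1.5708 rad.
Bracket: H₀ sin φ sin δ + cos φ cos δ sin H₀ = 1.5708×-0.61841×0.00000 + 0.78586×1.00000×1.00000 = -0.000000 + 0.785860 = 0.785860.
Q̄ = (S₀/π) × [bracket] = (589/π) × 0.785860 = 147.34 W/m².
— Configuration B (φ=-38.2°):
cos H₀ = −tan(-38.2°) tan(-21.400°) = -0.3084, H₀ = 1.8843 rad.
Bracket: H₀ sin φ sin δ + cos φ cos δ sin H₀ = 1.8843×-0.61841×-0.36488 + 0.78586×0.93106×0.95126 = 0.425184 + 0.696021 = 1.121205.
Q̄ = (S₀/π) × [bracket] = (589/π) × 1.121205 = 210.21 W/m².
Ratio Q̄_A / Q̄_B = 147.34 / 210.21 = 0.7009.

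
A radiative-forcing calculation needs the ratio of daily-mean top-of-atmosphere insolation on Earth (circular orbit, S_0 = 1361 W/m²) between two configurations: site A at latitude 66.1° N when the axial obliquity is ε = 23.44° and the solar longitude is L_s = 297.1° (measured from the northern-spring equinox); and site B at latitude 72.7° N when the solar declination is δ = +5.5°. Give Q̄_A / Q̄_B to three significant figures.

— Configuration A (ϕ=+66.1°):
Solar declination: sin δ = sin ε · sin L_s = sin 23.44° × sin 297.1° = -0.35412, so δ = -20.739°.
cos h₀ = −tan(+66.1°) tan(-20.739°) = 0.8545, h₀ = 0.5463 rad.
Bracket: h₀ sin ϕ sin δ + cos ϕ cos δ sin h₀ = 0.5463×0.91425×-0.35412 + 0.40514×0.93520×0.51949 = -0.176867 + 0.196828 = 0.019961.
Q̄ = (S_0/π) × [bracket] = (1361/π) × 0.019961 = 8.6475 W/m².
— Configuration B (ϕ=+72.7°):
cos h₀ = −tan(+72.7°) tan(+5.500°) = -0.3091, h₀ = 1.8851 rad.
Bracket: h₀ sin ϕ sin δ + cos ϕ cos δ sin h₀ = 1.8851×0.95476×0.09585 + 0.29737×0.99540×0.95101 = 0.172513 + 0.281501 = 0.454014.
Q̄ = (S_0/π) × [bracket] = (1361/π) × 0.454014 = 196.69 W/m².
Ratio Q̄_A / Q̄_B = 8.6475 / 196.69 = 0.04397.

Q̄_A / Q̄_B ≈ 0.0440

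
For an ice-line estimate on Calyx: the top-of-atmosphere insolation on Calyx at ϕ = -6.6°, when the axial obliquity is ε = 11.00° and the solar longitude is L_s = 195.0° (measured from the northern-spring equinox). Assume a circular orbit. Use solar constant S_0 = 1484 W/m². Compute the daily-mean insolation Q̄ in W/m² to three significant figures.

Solar declination: sin δ = sin ε · sin L_s = sin 11.00° × sin 195.0° = -0.04939, so δ = -2.831°.
cos h₀ = −tan(-6.6°) tan(-2.831°) = -0.0057, h₀ = 1.5765 rad.
Bracket: h₀ sin ϕ sin δ + cos ϕ cos δ sin h₀ = 1.5765×-0.11494×-0.04939 + 0.99337×0.99878×0.99998 = 0.008950 + 0.992138 = 1.001088.
Q̄ = (S_0/π) × [bracket] = (1484/π) × 1.001088 = 472.9 W/m².

Q̄ ≈ 473 W/m²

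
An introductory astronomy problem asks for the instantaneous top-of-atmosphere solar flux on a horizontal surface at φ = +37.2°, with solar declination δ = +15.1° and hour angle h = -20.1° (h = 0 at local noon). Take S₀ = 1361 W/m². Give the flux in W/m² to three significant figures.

cos θ_z = sin φ sin δ + cos φ cos δ cos h = 0.157501 + 0.722190 = 0.879691.
Flux = S₀ · cos θ_z = 1361 × 0.879691 = 1197 W/m².

1.20e+03 W/m²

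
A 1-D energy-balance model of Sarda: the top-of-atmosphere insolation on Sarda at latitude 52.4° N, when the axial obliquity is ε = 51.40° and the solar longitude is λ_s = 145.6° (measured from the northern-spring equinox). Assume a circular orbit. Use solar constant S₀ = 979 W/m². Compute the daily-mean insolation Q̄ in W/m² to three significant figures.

Q̄ ≈ 378 W/m²

Solar declination: sin δ = sin ε · sin λ_s = sin 51.40° × sin 145.6° = 0.44153, so δ = +26.202°.
cos H₀ = −tan(+52.4°) tan(+26.202°) = -0.6390, H₀ = 2.2640 rad.
Bracket: H₀ sin φ sin δ + cos φ cos δ sin H₀ = 2.2640×0.79229×0.44153 + 0.61015×0.89724×0.76920 = 0.791992 + 0.421099 = 1.213091.
Q̄ = (S₀/π) × [bracket] = (979/π) × 1.213091 = 378.0 W/m².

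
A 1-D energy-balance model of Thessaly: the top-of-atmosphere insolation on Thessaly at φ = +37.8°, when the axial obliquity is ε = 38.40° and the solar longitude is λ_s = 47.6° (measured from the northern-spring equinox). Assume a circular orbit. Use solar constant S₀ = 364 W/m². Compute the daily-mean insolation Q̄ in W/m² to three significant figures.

Solar declination: sin δ = sin ε · sin λ_s = sin 38.40° × sin 47.6° = 0.45869, so δ = +27.303°.
cos H₀ = −tan(+37.8°) tan(+27.303°) = -0.4004, H₀ = 1.9828 rad.
Bracket: H₀ sin φ sin δ + cos φ cos δ sin H₀ = 1.9828×0.61291×0.45869 + 0.79016×0.88860×0.91634 = 0.557436 + 0.643395 = 1.200831.
Q̄ = (S₀/π) × [bracket] = (364/π) × 1.200831 = 139.1 W/m².

Q̄ ≈ 139 W/m²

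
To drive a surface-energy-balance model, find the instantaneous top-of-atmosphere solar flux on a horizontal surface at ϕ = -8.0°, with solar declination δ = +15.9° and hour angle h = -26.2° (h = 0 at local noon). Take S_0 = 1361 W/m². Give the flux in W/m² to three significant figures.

1.11e+03 W/m²

cos θ_z = sin ϕ sin δ + cos ϕ cos δ cos h = -0.038128 + 0.854532 = 0.816404.
Flux = S_0 · cos θ_z = 1361 × 0.816404 = 1111 W/m².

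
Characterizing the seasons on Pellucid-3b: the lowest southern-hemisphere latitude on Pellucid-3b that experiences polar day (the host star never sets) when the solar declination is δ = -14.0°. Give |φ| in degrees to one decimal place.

Polar day requires cos H₀ = −tan φ tan δ ≤ −1, i.e. tan φ tan δ ≥ 1.
The boundary is |tan φ| · |tan δ| = 1, so |φ| = 90° − |δ| = 90° − 14.0° = 76.0° in the southern hemisphere.

|φ| = 76.0°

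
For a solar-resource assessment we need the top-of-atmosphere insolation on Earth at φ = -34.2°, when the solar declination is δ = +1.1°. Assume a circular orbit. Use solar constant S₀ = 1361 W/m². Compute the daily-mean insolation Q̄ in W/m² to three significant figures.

Q̄ ≈ 351 W/m²

cos H₀ = −tan(-34.2°) tan(+1.100°) = 0.0130, H₀ = 1.5577 rad.
Bracket: H₀ sin φ sin δ + cos φ cos δ sin H₀ = 1.5577×-0.56208×0.01920 + 0.82708×0.99982×0.99991 = -0.016811 + 0.826857 = 0.810046.
Q̄ = (S₀/π) × [bracket] = (1361/π) × 0.810046 = 350.9 W/m².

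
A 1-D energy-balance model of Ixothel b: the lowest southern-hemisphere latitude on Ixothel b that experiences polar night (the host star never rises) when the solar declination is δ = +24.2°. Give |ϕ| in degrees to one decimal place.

|ϕ| = 65.8°

Polar night requires cos h₀ = −tan ϕ tan δ ≥ 1, i.e. tan ϕ tan δ ≤ −1.
The boundary is |tan ϕ| · |tan δ| = 1, so |ϕ| = 90° − |δ| = 90° − 24.2° = 65.8° in the southern hemisphere.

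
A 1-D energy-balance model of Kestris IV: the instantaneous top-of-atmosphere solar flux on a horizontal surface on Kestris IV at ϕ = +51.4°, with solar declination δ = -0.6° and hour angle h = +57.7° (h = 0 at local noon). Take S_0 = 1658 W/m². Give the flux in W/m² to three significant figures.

539 W/m²

cos θ_z = sin ϕ sin δ + cos ϕ cos δ cos h = -0.008184 + 0.333353 = 0.325169.
Flux = S_0 · cos θ_z = 1658 × 0.325169 = 539.1 W/m².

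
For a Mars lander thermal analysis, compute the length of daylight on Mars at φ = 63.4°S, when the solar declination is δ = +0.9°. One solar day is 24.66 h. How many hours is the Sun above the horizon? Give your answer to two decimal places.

12.08 h

cos H₀ = −tan φ · tan δ = −tan(-63.4°) × tan(+0.900°) = 0.0314, so H₀ = 1.5394 rad = 88.20°.
Daylight = 2H₀/(2π) × 24.66 h = (1.5394/π) × 24.66 = 12.08 h.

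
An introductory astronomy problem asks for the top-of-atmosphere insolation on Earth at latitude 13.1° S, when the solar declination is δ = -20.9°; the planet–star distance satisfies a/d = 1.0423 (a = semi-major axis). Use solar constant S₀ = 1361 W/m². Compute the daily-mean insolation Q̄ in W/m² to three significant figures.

cos H₀ = −tan(-13.1°) tan(-20.900°) = -0.0889, H₀ = 1.6598 rad.
Bracket: H₀ sin φ sin δ + cos φ cos δ sin H₀ = 1.6598×-0.22665×-0.35674 + 0.97398×0.93420×0.99604 = 0.134203 + 0.906289 = 1.040492.
Inverse-square distance factor (a/d)² = 1.0423² = 1.086389.
Q̄ = (S₀/π) × 1.086389 × [bracket] = (1361/π) × 1.086389 × 1.040492 = 489.7 W/m².

Q̄ ≈ 490 W/m²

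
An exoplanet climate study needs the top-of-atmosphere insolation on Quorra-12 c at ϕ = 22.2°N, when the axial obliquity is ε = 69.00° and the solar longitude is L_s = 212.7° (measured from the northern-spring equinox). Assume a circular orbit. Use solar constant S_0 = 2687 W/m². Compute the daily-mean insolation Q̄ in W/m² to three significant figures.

Q̄ ≈ 447 W/m²

Solar declination: sin δ = sin ε · sin L_s = sin 69.00° × sin 212.7° = -0.50436, so δ = -30.289°.
cos h₀ = −tan(+22.2°) tan(-30.289°) = 0.2384, h₀ = 1.3301 rad.
Bracket: h₀ sin ϕ sin δ + cos ϕ cos δ sin h₀ = 1.3301×0.37784×-0.50436 + 0.92587×0.86349×0.97118 = -0.253474 + 0.776438 = 0.522964.
Q̄ = (S_0/π) × [bracket] = (2687/π) × 0.522964 = 447.3 W/m².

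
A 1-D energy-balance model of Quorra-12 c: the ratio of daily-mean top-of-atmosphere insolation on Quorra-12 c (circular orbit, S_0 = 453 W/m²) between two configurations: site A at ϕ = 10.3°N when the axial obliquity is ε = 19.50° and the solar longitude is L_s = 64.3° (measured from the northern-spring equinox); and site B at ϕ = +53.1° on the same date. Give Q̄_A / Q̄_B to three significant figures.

Q̄_A / Q̄_B ≈ 1.02

— Configuration A (ϕ=+10.3°):
Solar declination: sin δ = sin ε · sin L_s = sin 19.50° × sin 64.3° = 0.30079, so δ = +17.505°.
cos h₀ = −tan(+10.3°) tan(+17.505°) = -0.0573, h₀ = 1.6281 rad.
Bracket: h₀ sin ϕ sin δ + cos ϕ cos δ sin h₀ = 1.6281×0.17880×0.30079 + 0.98389×0.95369×0.99836 = 0.087561 + 0.936787 = 1.024348.
Q̄ = (S_0/π) × [bracket] = (453/π) × 1.024348 = 147.71 W/m².
— Configuration B (ϕ=+53.1°):
cos h₀ = −tan(+53.1°) tan(+17.505°) = -0.4201, h₀ = 2.0043 rad.
Bracket: h₀ sin ϕ sin δ + cos ϕ cos δ sin h₀ = 2.0043×0.79968×0.30079 + 0.60042×0.95369×0.90750 = 0.482106 + 0.519648 = 1.001754.
Q̄ = (S_0/π) × [bracket] = (453/π) × 1.001754 = 144.45 W/m².
Ratio Q̄_A / Q̄_B = 147.71 / 144.45 = 1.023.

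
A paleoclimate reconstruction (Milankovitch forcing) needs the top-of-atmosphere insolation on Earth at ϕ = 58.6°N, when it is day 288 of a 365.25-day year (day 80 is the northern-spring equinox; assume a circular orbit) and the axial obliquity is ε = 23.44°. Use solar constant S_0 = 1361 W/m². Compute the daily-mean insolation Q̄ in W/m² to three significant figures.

Q̄ ≈ 134 W/m²

Solar longitude: L_s = 360° × (288 − 80)/365.25 = 205.010°.
sin δ = sin 23.44° × sin 205.010° = -0.16818, so δ = -9.682°.
cos h₀ = −tan(+58.6°) tan(-9.682°) = 0.2795, h₀ = 1.2875 rad.
Bracket: h₀ sin ϕ sin δ + cos ϕ cos δ sin h₀ = 1.2875×0.85355×-0.16818 + 0.52101×0.98576×0.96015 = -0.184821 + 0.493124 = 0.308303.
Q̄ = (S_0/π) × [bracket] = (1361/π) × 0.308303 = 133.6 W/m².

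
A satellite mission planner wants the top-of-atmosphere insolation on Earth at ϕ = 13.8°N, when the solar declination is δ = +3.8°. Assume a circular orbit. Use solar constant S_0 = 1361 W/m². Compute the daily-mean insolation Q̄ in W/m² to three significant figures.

cos h₀ = −tan(+13.8°) tan(+3.800°) = -0.0163, h₀ = 1.5871 rad.
Bracket: h₀ sin ϕ sin δ + cos ϕ cos δ sin h₀ = 1.5871×0.23853×0.06627 + 0.97113×0.99780×0.99987 = 0.025088 + 0.968868 = 0.993956.
Q̄ = (S_0/π) × [bracket] = (1361/π) × 0.993956 = 430.6 W/m².

Q̄ ≈ 431 W/m²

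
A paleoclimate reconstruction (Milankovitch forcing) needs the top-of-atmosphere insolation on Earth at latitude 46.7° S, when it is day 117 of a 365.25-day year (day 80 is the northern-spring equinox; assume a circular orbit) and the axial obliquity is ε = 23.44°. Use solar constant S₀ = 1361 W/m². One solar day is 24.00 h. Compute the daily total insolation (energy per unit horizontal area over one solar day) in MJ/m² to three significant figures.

15.7 MJ/m²

Solar longitude: λ_s = 360° × (117 − 80)/365.25 = 36.468°.
sin δ = sin 23.44° × sin 36.468° = 0.23644, so δ = +13.676°.
cos H₀ = −tan(-46.7°) tan(+13.676°) = 0.2582, H₀ = 1.3096 rad.
Bracket: H₀ sin φ sin δ + cos φ cos δ sin H₀ = 1.3096×-0.72777×0.23644 + 0.68582×0.97165×0.96609 = -0.225348 + 0.643780 = 0.418432.
Q̄ = (S₀/π) × [bracket] = (1361/π) × 0.418432 = 181.27 W/m².
Daily total = Q̄ × 24.00 h × 3600 s/h = 181.27 × 24.00 × 3600 / 10⁶ = 15.66 MJ/m².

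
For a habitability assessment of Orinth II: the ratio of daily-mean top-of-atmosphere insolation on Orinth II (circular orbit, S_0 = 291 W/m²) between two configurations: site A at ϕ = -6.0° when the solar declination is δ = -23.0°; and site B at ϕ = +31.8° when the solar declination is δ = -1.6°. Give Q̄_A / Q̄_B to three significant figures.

— Configuration A (ϕ=-6.0°):
cos h₀ = −tan(-6.0°) tan(-23.000°) = -0.0446, h₀ = 1.6154 rad.
Bracket: h₀ sin ϕ sin δ + cos ϕ cos δ sin h₀ = 1.6154×-0.10453×-0.39073 + 0.99452×0.92050×0.99900 = 0.065978 + 0.914540 = 0.980518.
Q̄ = (S_0/π) × [bracket] = (291/π) × 0.980518 = 90.824 W/m².
— Configuration B (ϕ=+31.8°):
cos h₀ = −tan(+31.8°) tan(-1.600°) = 0.0173, h₀ = 1.5535 rad.
Bracket: h₀ sin ϕ sin δ + cos ϕ cos δ sin h₀ = 1.5535×0.52696×-0.02792 + 0.84989×0.99961×0.99985 = -0.022856 + 0.849431 = 0.826575.
Q̄ = (S_0/π) × [bracket] = (291/π) × 0.826575 = 76.564 W/m².
Ratio Q̄_A / Q̄_B = 90.824 / 76.564 = 1.186.

Q̄_A / Q̄_B ≈ 1.19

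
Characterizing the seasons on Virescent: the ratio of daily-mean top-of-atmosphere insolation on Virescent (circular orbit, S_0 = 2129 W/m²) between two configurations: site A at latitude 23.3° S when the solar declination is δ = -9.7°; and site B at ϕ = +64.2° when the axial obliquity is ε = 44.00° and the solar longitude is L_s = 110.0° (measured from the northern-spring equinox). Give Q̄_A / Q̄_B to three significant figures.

Q̄_A / Q̄_B ≈ 0.548

— Configuration A (ϕ=-23.3°):
cos h₀ = −tan(-23.3°) tan(-9.700°) = -0.0736, h₀ = 1.6445 rad.
Bracket: h₀ sin ϕ sin δ + cos ϕ cos δ sin h₀ = 1.6445×-0.39555×-0.16849 + 0.91845×0.98570×0.99729 = 0.109600 + 0.902863 = 1.012463.
Q̄ = (S_0/π) × [bracket] = (2129/π) × 1.012463 = 686.13 W/m².
— Configuration B (ϕ=+64.2°):
Solar declination: sin δ = sin ε · sin L_s = sin 44.00° × sin 110.0° = 0.65277, so δ = +40.750°.
cos h₀ = −tan(+64.2°) tan(+40.750°) = -1.7824 ≤ −1 ⇒ polar day, h₀ = π.
Bracket: h₀ sin ϕ sin δ + cos ϕ cos δ sin h₀ = 3.1416×0.90032×0.65277 + 0.43523×0.75756×0.00000 = 1.846324 + 0.000000 = 1.846324.
Q̄ = (S_0/π) × [bracket] = (2129/π) × 1.846324 = 1251.2 W/m².
Ratio Q̄_A / Q̄_B = 686.13 / 1251.2 = 0.5484.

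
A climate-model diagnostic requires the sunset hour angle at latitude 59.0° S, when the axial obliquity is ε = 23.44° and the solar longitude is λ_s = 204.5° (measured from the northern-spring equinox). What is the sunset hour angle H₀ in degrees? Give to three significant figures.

H₀ = 106°

Solar declination: sin δ = sin ε · sin λ_s = sin 23.44° × sin 204.5° = -0.16496, so δ = -9.495°.
cos H₀ = −tan φ · tan δ = −tan(-59.0°) × tan(-9.495°) = -0.2784, so H₀ = 1.8529 rad = 106.16°.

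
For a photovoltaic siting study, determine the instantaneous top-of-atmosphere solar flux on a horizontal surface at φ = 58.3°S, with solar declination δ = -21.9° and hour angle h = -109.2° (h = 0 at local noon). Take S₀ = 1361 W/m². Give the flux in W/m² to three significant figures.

cos θ_z = sin φ sin δ + cos φ cos δ cos h = 0.317342 + -0.160339 = 0.157003.
Flux = S₀ · cos θ_z = 1361 × 0.157003 = 213.7 W/m².

214 W/m²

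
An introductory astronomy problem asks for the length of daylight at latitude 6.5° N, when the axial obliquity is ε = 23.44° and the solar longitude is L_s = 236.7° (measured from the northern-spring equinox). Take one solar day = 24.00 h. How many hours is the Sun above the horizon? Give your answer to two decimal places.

Solar declination: sin δ = sin ε · sin L_s = sin 23.44° × sin 236.7° = -0.33247, so δ = -19.419°.
cos h₀ = −tan ϕ · tan δ = −tan(+6.5°) × tan(-19.419°) = 0.0402, so h₀ = 1.5306 rad = 87.70°.
Daylight = 2h₀/(2π) × 24.00 h = (1.5306/π) × 24.00 = 11.69 h.

11.69 h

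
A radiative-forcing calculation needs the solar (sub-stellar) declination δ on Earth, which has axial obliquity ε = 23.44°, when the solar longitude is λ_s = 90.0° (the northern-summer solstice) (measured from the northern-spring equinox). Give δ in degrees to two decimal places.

sin δ = sin ε · sin λ_s = sin 23.44° × sin 90.0° = 0.397789.
δ = arcsin(0.397789) = +23.44°.

δ = +23.44°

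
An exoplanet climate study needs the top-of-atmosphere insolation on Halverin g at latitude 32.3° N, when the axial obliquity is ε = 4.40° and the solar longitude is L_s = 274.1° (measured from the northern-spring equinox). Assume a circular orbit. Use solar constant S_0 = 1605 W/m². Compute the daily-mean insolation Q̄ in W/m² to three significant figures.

Q̄ ≈ 398 W/m²

Solar declination: sin δ = sin ε · sin L_s = sin 4.40° × sin 274.1° = -0.07652, so δ = -4.389°.
cos h₀ = −tan(+32.3°) tan(-4.389°) = 0.0485, h₀ = 1.5223 rad.
Bracket: h₀ sin ϕ sin δ + cos ϕ cos δ sin h₀ = 1.5223×0.53435×-0.07652 + 0.84526×0.99707×0.99882 = -0.062245 + 0.841789 = 0.779544.
Q̄ = (S_0/π) × [bracket] = (1605/π) × 0.779544 = 398.3 W/m².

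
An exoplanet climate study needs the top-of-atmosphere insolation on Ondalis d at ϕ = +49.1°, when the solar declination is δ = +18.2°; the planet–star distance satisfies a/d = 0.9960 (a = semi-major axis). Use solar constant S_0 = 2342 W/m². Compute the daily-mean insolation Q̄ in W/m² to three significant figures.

Q̄ ≈ 768 W/m²

cos h₀ = −tan(+49.1°) tan(+18.200°) = -0.3796, h₀ = 1.9601 rad.
Bracket: h₀ sin ϕ sin δ + cos ϕ cos δ sin h₀ = 1.9601×0.75585×0.31233 + 0.65474×0.94997×0.92517 = 0.462730 + 0.575440 = 1.038170.
Inverse-square distance factor (a/d)² = 0.9960² = 0.992016.
Q̄ = (S_0/π) × 0.992016 × [bracket] = (2342/π) × 0.992016 × 1.038170 = 767.8 W/m².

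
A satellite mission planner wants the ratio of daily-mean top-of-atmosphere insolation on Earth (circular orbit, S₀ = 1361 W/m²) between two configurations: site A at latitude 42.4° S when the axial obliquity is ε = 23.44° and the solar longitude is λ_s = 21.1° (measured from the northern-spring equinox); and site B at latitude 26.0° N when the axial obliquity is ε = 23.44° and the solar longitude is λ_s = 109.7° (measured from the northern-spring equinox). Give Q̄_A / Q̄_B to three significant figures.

Q̄_A / Q̄_B ≈ 0.529

— Configuration A (φ=-42.4°):
Solar declination: sin δ = sin ε · sin λ_s = sin 23.44° × sin 21.1° = 0.14320, so δ = +8.233°.
cos H₀ = −tan(-42.4°) tan(+8.233°) = 0.1321, H₀ = 1.4383 rad.
Bracket: H₀ sin φ sin δ + cos φ cos δ sin H₀ = 1.4383×-0.67430×0.14320 + 0.73846×0.98969×0.99123 = -0.138882 + 0.724437 = 0.585555.
Q̄ = (S₀/π) × [bracket] = (1361/π) × 0.585555 = 253.67 W/m².
— Configuration B (φ=+26.0°):
Solar declination: sin δ = sin ε · sin λ_s = sin 23.44° × sin 109.7° = 0.37451, so δ = +21.994°.
cos H₀ = −tan(+26.0°) tan(+21.994°) = -0.1970, H₀ = 1.7691 rad.
Bracket: H₀ sin φ sin δ + cos φ cos δ sin H₀ = 1.7691×0.43837×0.37451 + 0.89879×0.92722×0.98040 = 0.290440 + 0.817042 = 1.107482.
Q̄ = (S₀/π) × [bracket] = (1361/π) × 1.107482 = 479.78 W/m².
Ratio Q̄_A / Q̄_B = 253.67 / 479.78 = 0.5287.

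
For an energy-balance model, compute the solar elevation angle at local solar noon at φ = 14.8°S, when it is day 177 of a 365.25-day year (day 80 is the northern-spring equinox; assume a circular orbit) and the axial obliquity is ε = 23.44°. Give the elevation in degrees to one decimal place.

51.9°

Solar longitude: λ_s = 360° × (177 − 80)/365.25 = 95.606°.
sin δ = sin 23.44° × sin 95.606° = 0.39589, so δ = +23.321°.
At local noon the hour angle is zero, so the zenith angle equals |φ − δ| = |-14.8° − (+23.321°)| = 38.121°.
Elevation = 90° − 38.121° = 51.9°.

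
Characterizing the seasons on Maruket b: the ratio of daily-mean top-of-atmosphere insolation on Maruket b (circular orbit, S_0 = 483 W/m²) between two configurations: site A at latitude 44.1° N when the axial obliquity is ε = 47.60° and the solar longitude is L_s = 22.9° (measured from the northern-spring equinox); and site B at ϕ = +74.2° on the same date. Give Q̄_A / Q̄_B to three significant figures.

Q̄_A / Q̄_B ≈ 1.19

— Configuration A (ϕ=+44.1°):
Solar declination: sin δ = sin ε · sin L_s = sin 47.60° × sin 22.9° = 0.28735, so δ = +16.699°.
cos h₀ = −tan(+44.1°) tan(+16.699°) = -0.2907, h₀ = 1.8658 rad.
Bracket: h₀ sin ϕ sin δ + cos ϕ cos δ sin h₀ = 1.8658×0.69591×0.28735 + 0.71813×0.95783×0.95681 = 0.373104 + 0.658138 = 1.031242.
Q̄ = (S_0/π) × [bracket] = (483/π) × 1.031242 = 158.55 W/m².
— Configuration B (ϕ=+74.2°):
cos h₀ = −tan(+74.2°) tan(+16.699°) = -1.0602 ≤ −1 ⇒ polar day, h₀ = π.
Bracket: h₀ sin ϕ sin δ + cos ϕ cos δ sin h₀ = 3.1416×0.96222×0.28735 + 0.27228×0.95783×0.00000 = 0.868633 + 0.000000 = 0.868633.
Q̄ = (S_0/π) × [bracket] = (483/π) × 0.868633 = 133.55 W/m².
Ratio Q̄_A / Q̄_B = 158.55 / 133.55 = 1.187.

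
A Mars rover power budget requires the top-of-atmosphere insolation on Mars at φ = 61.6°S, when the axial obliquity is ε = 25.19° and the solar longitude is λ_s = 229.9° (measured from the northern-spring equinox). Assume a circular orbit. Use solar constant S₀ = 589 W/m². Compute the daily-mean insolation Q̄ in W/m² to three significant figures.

Q̄ ≈ 186 W/m²

Solar declination: sin δ = sin ε · sin λ_s = sin 25.19° × sin 229.9° = -0.32557, so δ = -19.000°.
cos H₀ = −tan(-61.6°) tan(-19.000°) = -0.6368, H₀ = 2.2612 rad.
Bracket: H₀ sin φ sin δ + cos φ cos δ sin H₀ = 2.2612×-0.87965×-0.32557 + 0.47562×0.94552×0.77101 = 0.647580 + 0.346730 = 0.994310.
Q̄ = (S₀/π) × [bracket] = (589/π) × 0.994310 = 186.4 W/m².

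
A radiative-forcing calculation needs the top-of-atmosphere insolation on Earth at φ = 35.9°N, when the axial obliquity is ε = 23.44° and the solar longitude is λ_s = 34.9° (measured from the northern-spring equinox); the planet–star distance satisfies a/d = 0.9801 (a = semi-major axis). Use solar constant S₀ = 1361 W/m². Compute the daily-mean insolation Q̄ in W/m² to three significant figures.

Q̄ ≈ 420 W/m²

Solar declination: sin δ = sin ε · sin λ_s = sin 23.44° × sin 34.9° = 0.22759, so δ = +13.155°.
cos H₀ = −tan(+35.9°) tan(+13.155°) = -0.1692, H₀ = 1.7408 rad.
Bracket: H₀ sin φ sin δ + cos φ cos δ sin H₀ = 1.7408×0.58637×0.22759 + 0.81004×0.97376×0.98558 = 0.232313 + 0.777410 = 1.009723.
Inverse-square distance factor (a/d)² = 0.9801² = 0.960596.
Q̄ = (S₀/π) × 0.960596 × [bracket] = (1361/π) × 0.960596 × 1.009723 = 420.2 W/m².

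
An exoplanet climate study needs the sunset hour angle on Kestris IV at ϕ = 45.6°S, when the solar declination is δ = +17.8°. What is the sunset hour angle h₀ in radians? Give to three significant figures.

cos h₀ = −tan ϕ · tan δ = −tan(-45.6°) × tan(+17.800°) = 0.3279, so h₀ = 1.2368 rad = 70.86°.

h₀ = 1.24 rad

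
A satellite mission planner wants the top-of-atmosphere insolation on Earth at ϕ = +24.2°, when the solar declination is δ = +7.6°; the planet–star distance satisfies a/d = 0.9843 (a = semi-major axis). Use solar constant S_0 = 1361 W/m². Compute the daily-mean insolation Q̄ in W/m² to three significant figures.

cos h₀ = −tan(+24.2°) tan(+7.600°) = -0.0600, h₀ = 1.6308 rad.
Bracket: h₀ sin ϕ sin δ + cos ϕ cos δ sin h₀ = 1.6308×0.40992×0.13226 + 0.91212×0.99122×0.99820 = 0.088415 + 0.902484 = 0.990899.
Inverse-square distance factor (a/d)² = 0.9843² = 0.968846.
Q̄ = (S_0/π) × 0.968846 × [bracket] = (1361/π) × 0.968846 × 0.990899 = 415.9 W/m².

Q̄ ≈ 416 W/m²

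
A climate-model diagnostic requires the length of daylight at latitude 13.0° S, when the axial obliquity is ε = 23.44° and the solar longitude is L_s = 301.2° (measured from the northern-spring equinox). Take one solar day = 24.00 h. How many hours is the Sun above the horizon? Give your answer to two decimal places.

Solar declination: sin δ = sin ε · sin L_s = sin 23.44° × sin 301.2° = -0.34025, so δ = -19.892°.
cos h₀ = −tan ϕ · tan δ = −tan(-13.0°) × tan(-19.892°) = -0.0835, so h₀ = 1.6544 rad = 94.79°.
Daylight = 2h₀/(2π) × 24.00 h = (1.6544/π) × 24.00 = 12.64 h.

12.64 h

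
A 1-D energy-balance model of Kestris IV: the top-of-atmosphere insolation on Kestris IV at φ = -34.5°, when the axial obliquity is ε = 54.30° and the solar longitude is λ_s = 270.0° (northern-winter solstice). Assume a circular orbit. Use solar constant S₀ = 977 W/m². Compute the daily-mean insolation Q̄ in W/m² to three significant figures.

Q̄ ≈ 451 W/m²

Solar declination: sin δ = sin ε · sin λ_s = sin 54.30° × sin 270.0° = -0.81208, so δ = -54.300°.
cos H₀ = −tan(-34.5°) tan(-54.300°) = -0.9565, H₀ = 2.8454 rad.
Bracket: H₀ sin φ sin δ + cos φ cos δ sin H₀ = 2.8454×-0.56641×-0.81208 + 0.82413×0.58354×0.29189 = 1.308799 + 0.140374 = 1.449173.
Q̄ = (S₀/π) × [bracket] = (977/π) × 1.449173 = 450.7 W/m².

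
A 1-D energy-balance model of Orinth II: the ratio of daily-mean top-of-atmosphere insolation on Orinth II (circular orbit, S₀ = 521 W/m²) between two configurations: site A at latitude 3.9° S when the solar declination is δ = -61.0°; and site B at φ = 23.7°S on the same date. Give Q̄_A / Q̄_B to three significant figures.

Q̄_A / Q̄_B ≈ 0.507

— Configuration A (φ=-3.9°):
cos H₀ = −tan(-3.9°) tan(-61.000°) = -0.1230, H₀ = 1.6941 rad.
Bracket: H₀ sin φ sin δ + cos φ cos δ sin H₀ = 1.6941×-0.06802×-0.87462 + 0.99768×0.48481×0.99241 = 0.100785 + 0.480014 = 0.580799.
Q̄ = (S₀/π) × [bracket] = (521/π) × 0.580799 = 96.319 W/m².
— Configuration B (φ=-23.7°):
cos H₀ = −tan(-23.7°) tan(-61.000°) = -0.7919, H₀ = 2.4847 rad.
Bracket: H₀ sin φ sin δ + cos φ cos δ sin H₀ = 2.4847×-0.40195×-0.87462 + 0.91566×0.48481×0.61062 = 0.873505 + 0.271067 = 1.144572.
Q̄ = (S₀/π) × [bracket] = (521/π) × 1.144572 = 189.82 W/m².
Ratio Q̄_A / Q̄_B = 96.319 / 189.82 = 0.5074.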